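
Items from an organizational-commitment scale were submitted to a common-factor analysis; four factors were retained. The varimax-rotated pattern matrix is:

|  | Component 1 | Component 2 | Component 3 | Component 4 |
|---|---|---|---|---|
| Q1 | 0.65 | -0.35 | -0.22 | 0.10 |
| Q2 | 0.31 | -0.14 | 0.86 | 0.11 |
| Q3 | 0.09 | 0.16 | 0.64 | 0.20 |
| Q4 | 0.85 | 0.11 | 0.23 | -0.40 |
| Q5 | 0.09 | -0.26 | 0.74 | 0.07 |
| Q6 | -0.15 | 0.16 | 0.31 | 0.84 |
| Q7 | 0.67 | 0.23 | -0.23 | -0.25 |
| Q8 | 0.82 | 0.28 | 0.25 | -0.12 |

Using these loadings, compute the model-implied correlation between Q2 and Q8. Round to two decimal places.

r̂ = Σ λ_i·λ_j across factors = (0.31)(0.82) + (-0.14)(0.28) + (0.86)(0.25) + (0.11)(-0.12)
  = +0.2542 -0.0392 +0.2150 -0.0132 = 0.4168

0.42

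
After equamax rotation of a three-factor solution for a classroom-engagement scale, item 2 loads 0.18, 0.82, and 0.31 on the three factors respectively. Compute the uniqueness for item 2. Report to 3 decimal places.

0.199

h² = 0.18² + 0.82² + 0.31² = 0.0324 + 0.6724 + 0.0961 = 0.8009
Uniqueness u² = 1 − h² = 1 − 0.8009 = 0.1991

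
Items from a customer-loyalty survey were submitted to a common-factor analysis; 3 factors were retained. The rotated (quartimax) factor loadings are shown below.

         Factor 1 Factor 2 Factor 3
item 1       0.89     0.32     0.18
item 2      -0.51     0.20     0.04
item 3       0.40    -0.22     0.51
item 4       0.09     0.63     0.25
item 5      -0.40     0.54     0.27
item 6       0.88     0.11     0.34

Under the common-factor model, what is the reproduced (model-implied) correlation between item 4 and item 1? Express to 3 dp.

r̂ = Σ λ_i·λ_j across factors = (0.09)(0.89) + (0.63)(0.32) + (0.25)(0.18)
  = +0.0801 +0.2016 +0.0450 = 0.3267

0.327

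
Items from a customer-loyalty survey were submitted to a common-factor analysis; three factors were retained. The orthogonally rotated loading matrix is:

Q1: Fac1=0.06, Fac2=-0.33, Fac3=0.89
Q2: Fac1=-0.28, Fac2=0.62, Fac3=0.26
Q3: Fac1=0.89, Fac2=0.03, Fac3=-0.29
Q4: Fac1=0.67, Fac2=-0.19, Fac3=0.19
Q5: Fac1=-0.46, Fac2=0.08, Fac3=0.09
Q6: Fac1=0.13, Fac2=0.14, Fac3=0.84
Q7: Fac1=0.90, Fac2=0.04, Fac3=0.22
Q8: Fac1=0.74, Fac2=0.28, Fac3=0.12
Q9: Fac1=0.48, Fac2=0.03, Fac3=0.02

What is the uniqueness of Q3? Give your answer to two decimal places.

0.12

h² = 0.89² + 0.03² + (-0.29)² = 0.7921 + 0.0009 + 0.0841 = 0.8771
Uniqueness u² = 1 − h² = 1 − 0.8771 = 0.1229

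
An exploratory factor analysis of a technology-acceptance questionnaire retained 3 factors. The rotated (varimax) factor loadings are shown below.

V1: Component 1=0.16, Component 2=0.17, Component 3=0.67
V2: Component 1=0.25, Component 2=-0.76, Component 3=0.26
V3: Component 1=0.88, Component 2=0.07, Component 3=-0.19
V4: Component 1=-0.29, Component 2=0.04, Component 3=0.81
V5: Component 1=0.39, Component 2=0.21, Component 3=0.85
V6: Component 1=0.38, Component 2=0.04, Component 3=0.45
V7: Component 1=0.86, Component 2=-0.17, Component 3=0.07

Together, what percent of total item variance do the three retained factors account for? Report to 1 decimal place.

Communalities: 0.5034, 0.7077, 0.8154, 0.7418, 0.9187, 0.3485, 0.7734; Σh² = 4.8089.
Total variance with 7 standardized items is 7, so the solution explains 4.8089/7 = 0.6870 = 68.70%.

68.7%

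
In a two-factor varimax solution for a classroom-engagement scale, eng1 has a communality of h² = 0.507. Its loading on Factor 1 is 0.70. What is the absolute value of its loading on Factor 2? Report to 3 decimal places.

0.130

Under orthogonal rotation h² = Σλ², so λ_Factor 2² = h² − (0.4900) = 0.507 − 0.4900 = 0.0170.
|λ| = √0.0170 = 0.1304.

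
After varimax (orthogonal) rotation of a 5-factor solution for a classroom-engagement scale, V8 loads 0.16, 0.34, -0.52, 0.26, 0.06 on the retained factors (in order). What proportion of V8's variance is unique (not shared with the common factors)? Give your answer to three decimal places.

h² = 0.16² + 0.34² + (-0.52)² + 0.26² + 0.06² = 0.0256 + 0.1156 + 0.2704 + 0.0676 + 0.0036 = 0.4828
Uniqueness u² = 1 − h² = 1 − 0.4828 = 0.5172

0.517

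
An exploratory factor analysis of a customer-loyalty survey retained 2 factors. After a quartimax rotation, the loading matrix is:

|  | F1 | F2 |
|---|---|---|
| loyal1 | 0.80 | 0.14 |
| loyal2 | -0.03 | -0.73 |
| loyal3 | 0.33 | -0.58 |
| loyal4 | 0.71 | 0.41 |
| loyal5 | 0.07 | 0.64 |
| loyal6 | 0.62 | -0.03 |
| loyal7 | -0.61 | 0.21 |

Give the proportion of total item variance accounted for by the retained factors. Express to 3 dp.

0.504

Communalities: 0.6596, 0.5338, 0.4453, 0.6722, 0.4145, 0.3853, 0.4162; Σh² = 3.5269.
Total variance with 7 standardized items is 7, so the solution explains 3.5269/7 = 0.5038.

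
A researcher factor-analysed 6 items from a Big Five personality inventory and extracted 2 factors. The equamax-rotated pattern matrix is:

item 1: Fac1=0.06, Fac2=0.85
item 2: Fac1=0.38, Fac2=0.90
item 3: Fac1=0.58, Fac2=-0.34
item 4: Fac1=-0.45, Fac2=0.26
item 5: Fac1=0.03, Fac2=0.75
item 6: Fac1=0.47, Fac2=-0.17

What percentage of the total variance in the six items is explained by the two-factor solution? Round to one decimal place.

53.6%

SS loadings by factor: 0.9087, 2.3071; total = 3.2158.
Total variance with 6 standardized items is 6, so the solution explains 3.2158/6 = 0.5360 = 53.60%.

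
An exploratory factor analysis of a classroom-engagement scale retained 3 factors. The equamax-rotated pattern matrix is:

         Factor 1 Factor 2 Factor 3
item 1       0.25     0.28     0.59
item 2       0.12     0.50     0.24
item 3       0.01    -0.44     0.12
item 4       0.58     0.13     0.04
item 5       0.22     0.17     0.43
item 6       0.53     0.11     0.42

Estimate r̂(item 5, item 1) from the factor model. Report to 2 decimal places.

0.36

r̂ = Σ λ_i·λ_j across factors = (0.22)(0.25) + (0.17)(0.28) + (0.43)(0.59)
  = +0.0550 +0.0476 +0.2537 = 0.3563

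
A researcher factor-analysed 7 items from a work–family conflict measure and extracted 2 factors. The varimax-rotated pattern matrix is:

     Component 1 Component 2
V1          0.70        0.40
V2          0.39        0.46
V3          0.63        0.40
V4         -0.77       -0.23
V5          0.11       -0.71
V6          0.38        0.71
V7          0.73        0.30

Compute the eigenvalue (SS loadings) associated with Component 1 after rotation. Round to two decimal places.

SS loadings for Component 1 = 0.70² + 0.39² + 0.63² + (-0.77)² + 0.11² + 0.38² + 0.73² = 0.4900 + 0.1521 + 0.3969 + 0.5929 + 0.0121 + 0.1444 + 0.5329 = 2.3213

2.32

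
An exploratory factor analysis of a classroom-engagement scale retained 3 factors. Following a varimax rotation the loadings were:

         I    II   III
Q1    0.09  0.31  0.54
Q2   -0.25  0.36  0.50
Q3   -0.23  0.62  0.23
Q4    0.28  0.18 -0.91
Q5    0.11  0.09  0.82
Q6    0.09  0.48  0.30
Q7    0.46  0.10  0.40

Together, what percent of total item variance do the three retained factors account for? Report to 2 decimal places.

Communalities: 0.3958, 0.4421, 0.4902, 0.9389, 0.6926, 0.3285, 0.3816; Σh² = 3.6697.
Total variance with 7 standardized items is 7, so the solution explains 3.6697/7 = 0.5242 = 52.42%.

52.42%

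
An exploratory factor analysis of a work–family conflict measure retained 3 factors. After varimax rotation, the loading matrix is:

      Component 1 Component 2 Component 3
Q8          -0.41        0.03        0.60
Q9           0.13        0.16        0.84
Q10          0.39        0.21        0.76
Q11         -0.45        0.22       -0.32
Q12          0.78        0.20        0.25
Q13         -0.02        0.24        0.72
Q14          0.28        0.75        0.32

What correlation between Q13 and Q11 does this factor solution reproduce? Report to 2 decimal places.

-0.17

r̂ = Σ λ_i·λ_j across factors = (-0.02)(-0.45) + (0.24)(0.22) + (0.72)(-0.32)
  = +0.0090 +0.0528 -0.2304 = -0.1686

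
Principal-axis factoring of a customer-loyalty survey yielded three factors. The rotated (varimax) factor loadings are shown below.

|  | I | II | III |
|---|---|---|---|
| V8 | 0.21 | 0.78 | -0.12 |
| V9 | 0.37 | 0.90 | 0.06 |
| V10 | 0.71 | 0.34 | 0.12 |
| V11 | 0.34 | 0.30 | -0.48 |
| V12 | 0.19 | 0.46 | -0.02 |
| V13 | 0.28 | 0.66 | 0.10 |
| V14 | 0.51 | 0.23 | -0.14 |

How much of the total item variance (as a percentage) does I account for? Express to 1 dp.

SS loadings for I = 0.21² + 0.37² + 0.71² + 0.34² + 0.19² + 0.28² + 0.51² = 1.1753
With 7 standardized items, total variance = 7. Proportion = 1.1753/7 = 0.1679 → 16.79%.

16.8%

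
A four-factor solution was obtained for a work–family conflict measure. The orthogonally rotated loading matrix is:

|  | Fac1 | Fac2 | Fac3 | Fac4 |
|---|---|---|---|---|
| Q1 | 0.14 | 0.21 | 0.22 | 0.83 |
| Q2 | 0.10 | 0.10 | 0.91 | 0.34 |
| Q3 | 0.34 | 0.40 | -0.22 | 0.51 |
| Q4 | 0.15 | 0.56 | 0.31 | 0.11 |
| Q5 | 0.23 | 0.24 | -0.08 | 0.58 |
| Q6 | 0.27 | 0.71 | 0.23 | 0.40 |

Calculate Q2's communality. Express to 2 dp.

0.96

h² = 0.10² + 0.10² + 0.91² + 0.34² = 0.0100 + 0.0100 + 0.8281 + 0.1156 = 0.9637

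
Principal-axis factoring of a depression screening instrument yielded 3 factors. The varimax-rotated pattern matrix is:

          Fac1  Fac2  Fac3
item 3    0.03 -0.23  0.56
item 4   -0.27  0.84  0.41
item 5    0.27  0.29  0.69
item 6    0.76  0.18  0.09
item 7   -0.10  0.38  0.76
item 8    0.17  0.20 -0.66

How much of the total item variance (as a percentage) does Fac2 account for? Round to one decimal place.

17.7%

SS loadings for Fac2 = (-0.23)² + 0.84² + 0.29² + 0.18² + 0.38² + 0.20² = 1.0594
With 6 standardized items, total variance = 6. Proportion = 1.0594/6 = 0.1766 → 17.66%.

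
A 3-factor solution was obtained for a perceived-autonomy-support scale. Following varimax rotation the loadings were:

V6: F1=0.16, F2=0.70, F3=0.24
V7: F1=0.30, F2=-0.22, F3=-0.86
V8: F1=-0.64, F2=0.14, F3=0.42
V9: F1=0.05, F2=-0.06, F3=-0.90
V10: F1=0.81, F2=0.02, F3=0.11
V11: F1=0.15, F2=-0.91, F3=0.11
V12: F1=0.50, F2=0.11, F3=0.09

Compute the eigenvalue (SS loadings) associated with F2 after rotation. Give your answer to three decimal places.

SS loadings for F2 = 0.70² + (-0.22)² + 0.14² + (-0.06)² + 0.02² + (-0.91)² + 0.11² = 0.4900 + 0.0484 + 0.0196 + 0.0036 + 0.0004 + 0.8281 + 0.0121 = 1.4022

1.402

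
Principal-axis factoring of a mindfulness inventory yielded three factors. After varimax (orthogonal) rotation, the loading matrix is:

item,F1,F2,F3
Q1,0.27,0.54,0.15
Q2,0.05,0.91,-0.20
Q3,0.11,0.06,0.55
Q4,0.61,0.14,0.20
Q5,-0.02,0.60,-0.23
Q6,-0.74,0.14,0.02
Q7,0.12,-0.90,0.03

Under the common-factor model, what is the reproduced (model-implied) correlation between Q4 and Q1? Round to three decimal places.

0.270

r̂ = Σ λ_i·λ_j across factors = (0.61)(0.27) + (0.14)(0.54) + (0.20)(0.15)
  = +0.1647 +0.0756 +0.0300 = 0.2703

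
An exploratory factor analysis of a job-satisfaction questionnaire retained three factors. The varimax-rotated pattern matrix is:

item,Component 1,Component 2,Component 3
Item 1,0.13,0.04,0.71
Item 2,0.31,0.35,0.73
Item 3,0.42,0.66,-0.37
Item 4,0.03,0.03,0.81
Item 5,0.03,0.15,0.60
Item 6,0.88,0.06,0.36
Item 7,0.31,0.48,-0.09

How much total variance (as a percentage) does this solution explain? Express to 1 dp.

61.5%

SS loadings by factor: 1.1617, 0.8171, 2.3277; total = 4.3065.
Total variance with 7 standardized items is 7, so the solution explains 4.3065/7 = 0.6152 = 61.52%.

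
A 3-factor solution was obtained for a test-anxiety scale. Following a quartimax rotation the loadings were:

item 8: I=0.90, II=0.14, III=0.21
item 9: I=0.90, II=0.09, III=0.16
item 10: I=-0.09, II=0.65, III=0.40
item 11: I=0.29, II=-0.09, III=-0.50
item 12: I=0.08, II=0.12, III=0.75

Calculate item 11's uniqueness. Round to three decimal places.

0.658

h² = 0.29² + (-0.09)² + (-0.50)² = 0.0841 + 0.0081 + 0.2500 = 0.3422
Uniqueness u² = 1 − h² = 1 − 0.3422 = 0.6578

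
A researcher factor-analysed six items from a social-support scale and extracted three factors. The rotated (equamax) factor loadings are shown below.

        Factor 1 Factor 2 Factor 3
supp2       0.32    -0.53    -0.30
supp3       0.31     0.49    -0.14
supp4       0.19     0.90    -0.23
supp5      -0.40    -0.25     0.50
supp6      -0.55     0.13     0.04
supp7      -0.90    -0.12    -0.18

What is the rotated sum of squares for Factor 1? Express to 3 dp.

SS loadings for Factor 1 = 0.32² + 0.31² + 0.19² + (-0.40)² + (-0.55)² + (-0.90)² = 0.1024 + 0.0961 + 0.0361 + 0.1600 + 0.3025 + 0.8100 = 1.5071

1.507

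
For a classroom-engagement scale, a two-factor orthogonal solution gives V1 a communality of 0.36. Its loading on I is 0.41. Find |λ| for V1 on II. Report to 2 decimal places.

0.44

Under orthogonal rotation h² = Σλ², so λ_II² = h² − (0.1681) = 0.36 − 0.1681 = 0.1919.
|λ| = √0.1919 = 0.4381.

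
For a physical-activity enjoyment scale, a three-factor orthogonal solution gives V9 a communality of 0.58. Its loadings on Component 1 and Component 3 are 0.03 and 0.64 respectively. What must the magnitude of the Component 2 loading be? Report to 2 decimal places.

Under orthogonal rotation h² = Σλ², so λ_Component 2² = h² − (0.4105) = 0.58 − 0.4105 = 0.1695.
|λ| = √0.1695 = 0.4117.

0.41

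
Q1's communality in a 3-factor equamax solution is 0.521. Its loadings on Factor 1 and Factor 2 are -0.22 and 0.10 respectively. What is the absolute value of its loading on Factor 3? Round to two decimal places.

0.68

Under orthogonal rotation h² = Σλ², so λ_Factor 3² = h² − (0.0584) = 0.521 − 0.0584 = 0.4626.
|λ| = √0.4626 = 0.6801.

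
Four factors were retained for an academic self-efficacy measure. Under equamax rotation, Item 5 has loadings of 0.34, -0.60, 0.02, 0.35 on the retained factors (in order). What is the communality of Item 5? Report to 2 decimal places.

h² = 0.34² + (-0.60)² + 0.02² + 0.35² = 0.1156 + 0.3600 + 0.0004 + 0.1225 = 0.5985

0.60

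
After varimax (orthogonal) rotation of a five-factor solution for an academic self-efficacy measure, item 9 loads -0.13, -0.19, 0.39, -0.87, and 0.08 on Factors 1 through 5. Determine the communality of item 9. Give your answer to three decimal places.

0.968

h² = (-0.13)² + (-0.19)² + 0.39² + (-0.87)² + 0.08² = 0.0169 + 0.0361 + 0.1521 + 0.7569 + 0.0064 = 0.9684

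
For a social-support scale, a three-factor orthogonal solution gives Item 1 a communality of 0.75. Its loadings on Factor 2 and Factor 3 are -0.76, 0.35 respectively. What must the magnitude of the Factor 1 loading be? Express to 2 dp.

Under orthogonal rotation h² = Σλ², so λ_Factor 1² = h² − (0.7001) = 0.75 − 0.7001 = 0.0499.
|λ| = √0.0499 = 0.2234.

0.22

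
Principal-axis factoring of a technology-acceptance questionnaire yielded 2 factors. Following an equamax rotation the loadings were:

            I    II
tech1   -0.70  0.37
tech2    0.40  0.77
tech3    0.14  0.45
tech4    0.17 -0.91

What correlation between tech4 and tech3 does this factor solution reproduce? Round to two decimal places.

r̂ = Σ λ_i·λ_j across factors = (0.17)(0.14) + (-0.91)(0.45)
  = +0.0238 -0.4095 = -0.3857

-0.39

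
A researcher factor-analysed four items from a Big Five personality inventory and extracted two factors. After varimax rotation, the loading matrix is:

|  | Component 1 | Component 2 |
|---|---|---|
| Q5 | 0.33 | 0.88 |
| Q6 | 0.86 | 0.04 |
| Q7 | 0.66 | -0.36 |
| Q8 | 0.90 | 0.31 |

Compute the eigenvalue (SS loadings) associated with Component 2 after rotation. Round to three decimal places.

SS loadings for Component 2 = 0.88² + 0.04² + (-0.36)² + 0.31² = 0.7744 + 0.0016 + 0.1296 + 0.0961 = 1.0017

1.002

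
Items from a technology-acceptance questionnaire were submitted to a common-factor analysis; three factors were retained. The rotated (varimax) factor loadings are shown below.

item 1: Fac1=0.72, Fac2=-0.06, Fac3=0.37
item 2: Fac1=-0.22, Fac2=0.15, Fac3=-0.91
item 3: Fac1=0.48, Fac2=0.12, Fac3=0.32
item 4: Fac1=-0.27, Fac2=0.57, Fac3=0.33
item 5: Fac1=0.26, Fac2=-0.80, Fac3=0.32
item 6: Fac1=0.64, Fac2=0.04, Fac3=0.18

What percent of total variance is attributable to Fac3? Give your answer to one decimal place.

SS loadings for Fac3 = 0.37² + (-0.91)² + 0.32² + 0.33² + 0.32² + 0.18² = 1.3111
With 6 standardized items, total variance = 6. Proportion = 1.3111/6 = 0.2185 → 21.85%.

21.9%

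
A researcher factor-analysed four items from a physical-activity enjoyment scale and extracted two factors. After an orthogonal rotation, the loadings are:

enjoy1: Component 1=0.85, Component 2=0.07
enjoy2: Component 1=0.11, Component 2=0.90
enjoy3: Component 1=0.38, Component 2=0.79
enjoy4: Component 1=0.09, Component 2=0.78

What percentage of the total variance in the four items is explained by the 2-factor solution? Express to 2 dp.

73.36%

Communalities: 0.7274, 0.8221, 0.7685, 0.6165; Σh² = 2.9345.
Total variance with 4 standardized items is 4, so the solution explains 2.9345/4 = 0.7336 = 73.36%.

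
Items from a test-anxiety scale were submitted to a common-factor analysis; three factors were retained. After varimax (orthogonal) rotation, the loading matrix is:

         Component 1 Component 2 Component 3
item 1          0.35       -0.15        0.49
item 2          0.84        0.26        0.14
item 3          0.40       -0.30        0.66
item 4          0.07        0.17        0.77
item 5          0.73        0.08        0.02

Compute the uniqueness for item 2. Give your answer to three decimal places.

0.207

h² = 0.84² + 0.26² + 0.14² = 0.7056 + 0.0676 + 0.0196 = 0.7928
Uniqueness u² = 1 − h² = 1 − 0.7928 = 0.2072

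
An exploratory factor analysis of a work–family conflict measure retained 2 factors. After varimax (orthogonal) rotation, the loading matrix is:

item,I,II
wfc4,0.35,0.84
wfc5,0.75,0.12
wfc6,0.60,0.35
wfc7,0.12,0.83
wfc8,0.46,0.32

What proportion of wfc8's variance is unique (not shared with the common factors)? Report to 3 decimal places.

h² = 0.46² + 0.32² = 0.2116 + 0.1024 = 0.3140
Uniqueness u² = 1 − h² = 1 − 0.3140 = 0.6860

0.686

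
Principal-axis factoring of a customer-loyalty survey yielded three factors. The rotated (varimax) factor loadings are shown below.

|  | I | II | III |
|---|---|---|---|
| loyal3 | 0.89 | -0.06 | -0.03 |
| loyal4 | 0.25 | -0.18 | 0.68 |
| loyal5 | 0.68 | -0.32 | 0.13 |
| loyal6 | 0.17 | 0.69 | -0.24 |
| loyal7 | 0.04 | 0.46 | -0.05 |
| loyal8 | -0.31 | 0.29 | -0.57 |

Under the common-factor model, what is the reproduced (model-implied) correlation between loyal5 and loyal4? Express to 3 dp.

0.316

r̂ = Σ λ_i·λ_j across factors = (0.68)(0.25) + (-0.32)(-0.18) + (0.13)(0.68)
  = +0.1700 +0.0576 +0.0884 = 0.3160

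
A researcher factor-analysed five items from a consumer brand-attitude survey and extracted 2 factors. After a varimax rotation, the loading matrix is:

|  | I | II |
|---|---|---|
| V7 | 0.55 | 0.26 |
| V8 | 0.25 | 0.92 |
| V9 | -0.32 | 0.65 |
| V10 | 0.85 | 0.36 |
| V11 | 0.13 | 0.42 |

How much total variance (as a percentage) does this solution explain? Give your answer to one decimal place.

57.0%

Communalities: 0.3701, 0.9089, 0.5249, 0.8521, 0.1933; Σh² = 2.8493.
Total variance with 5 standardized items is 5, so the solution explains 2.8493/5 = 0.5699 = 56.99%.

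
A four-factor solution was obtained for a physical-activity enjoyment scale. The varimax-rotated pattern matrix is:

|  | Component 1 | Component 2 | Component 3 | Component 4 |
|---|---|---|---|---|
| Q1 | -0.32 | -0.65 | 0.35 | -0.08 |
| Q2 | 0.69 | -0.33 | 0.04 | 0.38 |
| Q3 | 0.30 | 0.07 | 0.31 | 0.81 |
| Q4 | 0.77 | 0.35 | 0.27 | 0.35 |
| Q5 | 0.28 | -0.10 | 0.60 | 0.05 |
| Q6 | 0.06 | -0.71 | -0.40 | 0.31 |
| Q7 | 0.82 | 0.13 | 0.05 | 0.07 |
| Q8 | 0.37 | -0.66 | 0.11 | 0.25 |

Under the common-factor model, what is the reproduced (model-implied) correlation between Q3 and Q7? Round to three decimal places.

0.327

r̂ = Σ λ_i·λ_j across factors = (0.30)(0.82) + (0.07)(0.13) + (0.31)(0.05) + (0.81)(0.07)
  = +0.2460 +0.0091 +0.0155 +0.0567 = 0.3273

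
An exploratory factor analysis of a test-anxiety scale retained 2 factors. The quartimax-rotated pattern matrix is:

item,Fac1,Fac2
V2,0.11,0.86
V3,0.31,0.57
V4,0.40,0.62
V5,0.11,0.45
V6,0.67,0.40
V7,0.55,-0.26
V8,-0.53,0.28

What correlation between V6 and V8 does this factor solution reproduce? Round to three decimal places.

-0.243

r̂ = Σ λ_i·λ_j across factors = (0.67)(-0.53) + (0.40)(0.28)
  = -0.3551 +0.1120 = -0.2431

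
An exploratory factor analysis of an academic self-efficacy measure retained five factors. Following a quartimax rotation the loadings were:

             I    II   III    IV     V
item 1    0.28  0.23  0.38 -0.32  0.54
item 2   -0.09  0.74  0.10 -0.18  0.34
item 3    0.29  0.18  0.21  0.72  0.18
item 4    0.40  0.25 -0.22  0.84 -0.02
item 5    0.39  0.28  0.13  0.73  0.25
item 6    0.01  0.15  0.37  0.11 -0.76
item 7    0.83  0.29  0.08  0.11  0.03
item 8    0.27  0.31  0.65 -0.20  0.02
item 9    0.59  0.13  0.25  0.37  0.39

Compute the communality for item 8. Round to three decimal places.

h² = 0.27² + 0.31² + 0.65² + (-0.20)² + 0.02² = 0.0729 + 0.0961 + 0.4225 + 0.0400 + 0.0004 = 0.6319

0.632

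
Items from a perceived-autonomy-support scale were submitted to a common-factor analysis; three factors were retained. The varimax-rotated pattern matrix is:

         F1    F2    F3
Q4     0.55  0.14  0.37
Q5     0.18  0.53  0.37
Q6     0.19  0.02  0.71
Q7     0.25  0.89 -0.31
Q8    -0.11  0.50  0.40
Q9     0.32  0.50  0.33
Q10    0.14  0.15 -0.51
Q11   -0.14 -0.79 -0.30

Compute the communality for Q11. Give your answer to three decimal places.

0.734

h² = (-0.14)² + (-0.79)² + (-0.30)² = 0.0196 + 0.6241 + 0.0900 = 0.7337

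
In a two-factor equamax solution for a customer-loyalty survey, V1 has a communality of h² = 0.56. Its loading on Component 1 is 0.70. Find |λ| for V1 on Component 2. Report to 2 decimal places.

0.26

Under orthogonal rotation h² = Σλ², so λ_Component 2² = h² − (0.4900) = 0.56 − 0.4900 = 0.0700.
|λ| = √0.0700 = 0.2646.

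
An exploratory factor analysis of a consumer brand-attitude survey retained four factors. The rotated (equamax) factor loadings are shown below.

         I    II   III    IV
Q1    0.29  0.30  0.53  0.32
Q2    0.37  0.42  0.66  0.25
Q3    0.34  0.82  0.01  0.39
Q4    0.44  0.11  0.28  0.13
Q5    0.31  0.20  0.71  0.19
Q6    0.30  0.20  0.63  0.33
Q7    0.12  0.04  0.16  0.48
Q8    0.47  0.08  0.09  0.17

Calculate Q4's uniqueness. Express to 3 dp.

0.699

h² = 0.44² + 0.11² + 0.28² + 0.13² = 0.1936 + 0.0121 + 0.0784 + 0.0169 = 0.3010
Uniqueness u² = 1 − h² = 1 − 0.3010 = 0.6990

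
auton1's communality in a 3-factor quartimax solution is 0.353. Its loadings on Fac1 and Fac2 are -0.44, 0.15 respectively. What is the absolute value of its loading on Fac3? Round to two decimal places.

Under orthogonal rotation h² = Σλ², so λ_Fac3² = h² − (0.2161) = 0.353 − 0.2161 = 0.1369.
|λ| = √0.1369 = 0.3700.

0.37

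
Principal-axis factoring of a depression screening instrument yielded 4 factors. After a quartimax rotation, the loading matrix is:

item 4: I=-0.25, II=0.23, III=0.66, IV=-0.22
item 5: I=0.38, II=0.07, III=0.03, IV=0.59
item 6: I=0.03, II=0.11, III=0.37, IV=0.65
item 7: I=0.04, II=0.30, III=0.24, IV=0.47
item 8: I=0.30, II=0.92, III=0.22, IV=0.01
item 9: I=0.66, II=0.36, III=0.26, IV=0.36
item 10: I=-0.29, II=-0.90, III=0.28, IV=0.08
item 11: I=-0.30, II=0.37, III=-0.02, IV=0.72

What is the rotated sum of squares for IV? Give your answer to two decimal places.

SS loadings for IV = (-0.22)² + 0.59² + 0.65² + 0.47² + 0.01² + 0.36² + 0.08² + 0.72² = 0.0484 + 0.3481 + 0.4225 + 0.2209 + 0.0001 + 0.1296 + 0.0064 + 0.5184 = 1.6944

1.69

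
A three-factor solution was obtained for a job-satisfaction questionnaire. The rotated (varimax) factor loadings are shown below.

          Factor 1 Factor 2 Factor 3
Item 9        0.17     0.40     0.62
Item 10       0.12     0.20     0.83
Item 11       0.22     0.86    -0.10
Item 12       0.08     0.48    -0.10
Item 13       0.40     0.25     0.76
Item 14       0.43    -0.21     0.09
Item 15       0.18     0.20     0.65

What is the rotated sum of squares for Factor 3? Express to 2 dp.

2.10

SS loadings for Factor 3 = 0.62² + 0.83² + (-0.10)² + (-0.10)² + 0.76² + 0.09² + 0.65² = 0.3844 + 0.6889 + 0.0100 + 0.0100 + 0.5776 + 0.0081 + 0.4225 = 2.1015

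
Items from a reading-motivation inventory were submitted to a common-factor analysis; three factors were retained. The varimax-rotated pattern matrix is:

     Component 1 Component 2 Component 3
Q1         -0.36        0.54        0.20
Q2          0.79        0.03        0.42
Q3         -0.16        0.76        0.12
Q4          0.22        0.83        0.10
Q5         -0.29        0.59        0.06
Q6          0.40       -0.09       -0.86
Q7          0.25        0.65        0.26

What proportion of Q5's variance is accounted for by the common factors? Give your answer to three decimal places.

0.436

h² = (-0.29)² + 0.59² + 0.06² = 0.0841 + 0.3481 + 0.0036 = 0.4358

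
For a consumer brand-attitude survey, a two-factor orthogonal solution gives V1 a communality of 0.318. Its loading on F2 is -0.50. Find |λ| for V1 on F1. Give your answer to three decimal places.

Under orthogonal rotation h² = Σλ², so λ_F1² = h² − (0.2500) = 0.318 − 0.2500 = 0.0680.
|λ| = √0.0680 = 0.2608.

0.261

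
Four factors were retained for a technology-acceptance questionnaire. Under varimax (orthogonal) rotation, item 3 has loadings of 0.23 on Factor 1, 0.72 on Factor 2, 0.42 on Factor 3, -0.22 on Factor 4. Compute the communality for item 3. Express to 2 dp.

0.80

h² = 0.23² + 0.72² + 0.42² + (-0.22)² = 0.0529 + 0.5184 + 0.1764 + 0.0484 = 0.7961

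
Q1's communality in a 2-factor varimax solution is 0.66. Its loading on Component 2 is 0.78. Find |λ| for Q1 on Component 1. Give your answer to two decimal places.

0.23

Under orthogonal rotation h² = Σλ², so λ_Component 1² = h² − (0.6084) = 0.66 − 0.6084 = 0.0516.
|λ| = √0.0516 = 0.2272.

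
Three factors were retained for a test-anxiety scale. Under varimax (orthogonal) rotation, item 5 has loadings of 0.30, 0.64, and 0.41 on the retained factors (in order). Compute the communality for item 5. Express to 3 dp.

0.668

h² = 0.30² + 0.64² + 0.41² = 0.0900 + 0.4096 + 0.1681 = 0.6677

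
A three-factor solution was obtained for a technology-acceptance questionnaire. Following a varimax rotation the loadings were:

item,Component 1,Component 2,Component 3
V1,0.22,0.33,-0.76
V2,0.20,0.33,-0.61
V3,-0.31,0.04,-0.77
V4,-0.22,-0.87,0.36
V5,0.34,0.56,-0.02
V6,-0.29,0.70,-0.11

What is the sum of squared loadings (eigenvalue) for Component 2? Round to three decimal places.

SS loadings for Component 2 = 0.33² + 0.33² + 0.04² + (-0.87)² + 0.56² + 0.70² = 0.1089 + 0.1089 + 0.0016 + 0.7569 + 0.3136 + 0.4900 = 1.7799

1.780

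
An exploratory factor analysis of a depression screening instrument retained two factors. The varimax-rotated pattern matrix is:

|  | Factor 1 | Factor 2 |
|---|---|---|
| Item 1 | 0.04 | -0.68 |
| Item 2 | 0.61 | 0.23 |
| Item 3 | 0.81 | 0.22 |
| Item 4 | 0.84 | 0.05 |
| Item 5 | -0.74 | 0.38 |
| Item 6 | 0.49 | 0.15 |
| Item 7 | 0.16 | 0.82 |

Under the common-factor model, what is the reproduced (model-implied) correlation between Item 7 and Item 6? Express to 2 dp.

0.20

r̂ = Σ λ_i·λ_j across factors = (0.16)(0.49) + (0.82)(0.15)
  = +0.0784 +0.1230 = 0.2014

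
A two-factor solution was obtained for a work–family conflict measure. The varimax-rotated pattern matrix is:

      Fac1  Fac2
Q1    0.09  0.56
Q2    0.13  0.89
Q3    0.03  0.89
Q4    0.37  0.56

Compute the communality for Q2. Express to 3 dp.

0.809

h² = 0.13² + 0.89² = 0.0169 + 0.7921 = 0.8090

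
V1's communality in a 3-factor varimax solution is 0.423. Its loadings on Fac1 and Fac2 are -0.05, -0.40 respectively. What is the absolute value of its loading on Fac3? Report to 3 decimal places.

0.510

Under orthogonal rotation h² = Σλ², so λ_Fac3² = h² − (0.1625) = 0.423 − 0.1625 = 0.2605.
|λ| = √0.2605 = 0.5104.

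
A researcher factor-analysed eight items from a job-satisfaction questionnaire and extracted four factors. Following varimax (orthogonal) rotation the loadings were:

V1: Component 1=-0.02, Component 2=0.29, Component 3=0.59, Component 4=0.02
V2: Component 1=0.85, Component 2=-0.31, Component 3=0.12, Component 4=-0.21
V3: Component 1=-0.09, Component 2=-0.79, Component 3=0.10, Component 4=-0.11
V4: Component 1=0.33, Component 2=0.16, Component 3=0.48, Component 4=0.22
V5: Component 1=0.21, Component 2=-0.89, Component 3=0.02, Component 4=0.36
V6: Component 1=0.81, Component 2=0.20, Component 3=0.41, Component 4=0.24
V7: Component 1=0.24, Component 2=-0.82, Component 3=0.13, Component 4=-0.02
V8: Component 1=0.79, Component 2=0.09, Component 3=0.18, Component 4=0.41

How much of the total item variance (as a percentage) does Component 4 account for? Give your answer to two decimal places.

SS loadings for Component 4 = 0.02² + (-0.21)² + (-0.11)² + 0.22² + 0.36² + 0.24² + (-0.02)² + 0.41² = 0.4607
With 8 standardized items, total variance = 8. Proportion = 0.4607/8 = 0.0576 → 5.76%.

5.76%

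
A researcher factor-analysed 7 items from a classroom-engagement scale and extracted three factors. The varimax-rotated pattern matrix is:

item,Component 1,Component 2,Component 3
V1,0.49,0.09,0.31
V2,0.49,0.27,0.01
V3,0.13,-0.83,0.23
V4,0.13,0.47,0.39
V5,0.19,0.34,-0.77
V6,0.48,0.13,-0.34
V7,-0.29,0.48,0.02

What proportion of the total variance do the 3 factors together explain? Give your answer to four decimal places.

SS loadings by factor: 0.8646, 1.3537, 1.0101; total = 3.2284.
Total variance with 7 standardized items is 7, so the solution explains 3.2284/7 = 0.4612.

0.4612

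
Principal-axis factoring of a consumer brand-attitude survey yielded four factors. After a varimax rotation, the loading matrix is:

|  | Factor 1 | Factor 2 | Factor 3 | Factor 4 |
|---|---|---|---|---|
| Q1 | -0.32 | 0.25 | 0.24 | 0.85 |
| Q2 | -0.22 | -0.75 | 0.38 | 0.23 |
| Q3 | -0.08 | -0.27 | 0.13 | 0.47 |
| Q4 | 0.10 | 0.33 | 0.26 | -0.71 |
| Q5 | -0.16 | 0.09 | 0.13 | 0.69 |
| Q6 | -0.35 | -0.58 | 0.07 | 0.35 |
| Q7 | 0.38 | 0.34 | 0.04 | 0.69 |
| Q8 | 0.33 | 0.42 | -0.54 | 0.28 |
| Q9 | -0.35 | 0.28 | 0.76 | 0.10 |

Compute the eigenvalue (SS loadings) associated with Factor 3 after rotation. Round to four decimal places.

1.1791

SS loadings for Factor 3 = 0.24² + 0.38² + 0.13² + 0.26² + 0.13² + 0.07² + 0.04² + (-0.54)² + 0.76² = 0.0576 + 0.1444 + 0.0169 + 0.0676 + 0.0169 + 0.0049 + 0.0016 + 0.2916 + 0.5776 = 1.1791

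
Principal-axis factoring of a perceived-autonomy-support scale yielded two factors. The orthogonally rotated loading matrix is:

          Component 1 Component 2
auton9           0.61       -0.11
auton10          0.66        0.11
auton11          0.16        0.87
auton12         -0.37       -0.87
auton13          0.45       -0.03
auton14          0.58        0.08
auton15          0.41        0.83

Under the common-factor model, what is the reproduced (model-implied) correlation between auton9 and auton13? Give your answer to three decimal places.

r̂ = Σ λ_i·λ_j across factors = (0.61)(0.45) + (-0.11)(-0.03)
  = +0.2745 +0.0033 = 0.2778

0.278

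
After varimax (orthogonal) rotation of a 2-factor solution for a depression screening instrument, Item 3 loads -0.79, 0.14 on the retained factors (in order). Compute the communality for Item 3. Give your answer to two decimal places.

0.64

h² = (-0.79)² + 0.14² = 0.6241 + 0.0196 = 0.6437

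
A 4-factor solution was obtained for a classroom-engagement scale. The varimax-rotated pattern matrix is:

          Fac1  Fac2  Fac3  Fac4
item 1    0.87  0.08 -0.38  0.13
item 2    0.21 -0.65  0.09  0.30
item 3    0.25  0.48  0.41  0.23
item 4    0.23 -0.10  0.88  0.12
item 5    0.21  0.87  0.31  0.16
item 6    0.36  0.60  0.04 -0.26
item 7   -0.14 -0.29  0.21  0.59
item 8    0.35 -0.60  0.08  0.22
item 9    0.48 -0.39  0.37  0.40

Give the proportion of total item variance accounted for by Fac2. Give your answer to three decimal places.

SS loadings for Fac2 = 0.08² + (-0.65)² + 0.48² + (-0.10)² + 0.87² + 0.60² + (-0.29)² + (-0.60)² + (-0.39)² = 2.3824
Proportion of variance = 2.3824 / 9 = 0.2647.

0.265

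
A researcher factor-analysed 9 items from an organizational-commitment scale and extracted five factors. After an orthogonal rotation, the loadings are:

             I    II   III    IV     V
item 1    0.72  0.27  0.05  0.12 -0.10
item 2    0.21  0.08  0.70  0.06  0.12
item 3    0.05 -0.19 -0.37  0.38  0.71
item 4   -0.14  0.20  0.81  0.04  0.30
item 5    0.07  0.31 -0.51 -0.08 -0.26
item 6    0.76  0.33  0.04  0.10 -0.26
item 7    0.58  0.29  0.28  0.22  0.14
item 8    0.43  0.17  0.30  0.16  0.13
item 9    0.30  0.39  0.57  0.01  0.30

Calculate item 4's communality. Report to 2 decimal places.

0.81

h² = (-0.14)² + 0.20² + 0.81² + 0.04² + 0.30² = 0.0196 + 0.0400 + 0.6561 + 0.0016 + 0.0900 = 0.8073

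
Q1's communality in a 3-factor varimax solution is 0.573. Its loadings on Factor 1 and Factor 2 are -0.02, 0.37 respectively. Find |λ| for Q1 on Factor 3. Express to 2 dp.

Under orthogonal rotation h² = Σλ², so λ_Factor 3² = h² − (0.1373) = 0.573 − 0.1373 = 0.4357.
|λ| = √0.4357 = 0.6601.

0.66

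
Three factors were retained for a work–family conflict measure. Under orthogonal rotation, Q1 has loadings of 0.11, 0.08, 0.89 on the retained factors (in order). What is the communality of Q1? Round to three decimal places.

h² = 0.11² + 0.08² + 0.89² = 0.0121 + 0.0064 + 0.7921 = 0.8106

0.811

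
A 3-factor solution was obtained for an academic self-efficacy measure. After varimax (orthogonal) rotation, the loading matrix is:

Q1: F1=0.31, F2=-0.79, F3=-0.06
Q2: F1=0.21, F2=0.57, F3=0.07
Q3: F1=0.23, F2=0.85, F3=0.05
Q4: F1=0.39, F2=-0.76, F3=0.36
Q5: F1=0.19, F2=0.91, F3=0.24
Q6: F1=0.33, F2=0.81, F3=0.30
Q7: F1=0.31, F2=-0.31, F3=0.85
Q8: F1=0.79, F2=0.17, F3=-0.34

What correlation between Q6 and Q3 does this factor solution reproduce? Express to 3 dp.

0.779

r̂ = Σ λ_i·λ_j across factors = (0.33)(0.23) + (0.81)(0.85) + (0.30)(0.05)
  = +0.0759 +0.6885 +0.0150 = 0.7794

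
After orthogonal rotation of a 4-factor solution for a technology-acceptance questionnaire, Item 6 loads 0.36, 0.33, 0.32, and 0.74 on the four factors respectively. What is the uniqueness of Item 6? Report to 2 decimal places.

0.11

h² = 0.36² + 0.33² + 0.32² + 0.74² = 0.1296 + 0.1089 + 0.1024 + 0.5476 = 0.8885
Uniqueness u² = 1 − h² = 1 − 0.8885 = 0.1115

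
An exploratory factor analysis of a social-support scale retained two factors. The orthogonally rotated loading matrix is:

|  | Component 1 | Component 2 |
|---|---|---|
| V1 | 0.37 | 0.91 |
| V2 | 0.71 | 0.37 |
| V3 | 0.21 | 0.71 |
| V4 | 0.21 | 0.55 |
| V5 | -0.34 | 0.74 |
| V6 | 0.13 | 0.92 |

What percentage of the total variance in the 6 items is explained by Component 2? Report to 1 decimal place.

52.8%

SS loadings for Component 2 = 0.91² + 0.37² + 0.71² + 0.55² + 0.74² + 0.92² = 3.1656
With 6 standardized items, total variance = 6. Proportion = 3.1656/6 = 0.5276 → 52.76%.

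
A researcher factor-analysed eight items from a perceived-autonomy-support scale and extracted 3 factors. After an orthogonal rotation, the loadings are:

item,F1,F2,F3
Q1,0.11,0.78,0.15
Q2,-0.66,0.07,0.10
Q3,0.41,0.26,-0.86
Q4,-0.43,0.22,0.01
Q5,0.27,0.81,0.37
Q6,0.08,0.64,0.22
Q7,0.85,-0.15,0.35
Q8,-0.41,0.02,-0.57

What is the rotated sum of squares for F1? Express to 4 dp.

1.7706

SS loadings for F1 = 0.11² + (-0.66)² + 0.41² + (-0.43)² + 0.27² + 0.08² + 0.85² + (-0.41)² = 0.0121 + 0.4356 + 0.1681 + 0.1849 + 0.0729 + 0.0064 + 0.7225 + 0.1681 = 1.7706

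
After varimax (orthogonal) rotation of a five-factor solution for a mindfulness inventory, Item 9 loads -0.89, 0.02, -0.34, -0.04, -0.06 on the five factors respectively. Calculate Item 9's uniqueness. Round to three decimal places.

h² = (-0.89)² + 0.02² + (-0.34)² + (-0.04)² + (-0.06)² = 0.7921 + 0.0004 + 0.1156 + 0.0016 + 0.0036 = 0.9133
Uniqueness u² = 1 − h² = 1 − 0.9133 = 0.0867

0.087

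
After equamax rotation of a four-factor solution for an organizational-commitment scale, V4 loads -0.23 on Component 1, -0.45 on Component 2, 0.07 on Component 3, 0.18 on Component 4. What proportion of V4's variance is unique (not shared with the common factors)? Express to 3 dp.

0.707

h² = (-0.23)² + (-0.45)² + 0.07² + 0.18² = 0.0529 + 0.2025 + 0.0049 + 0.0324 = 0.2927
Uniqueness u² = 1 − h² = 1 − 0.2927 = 0.7073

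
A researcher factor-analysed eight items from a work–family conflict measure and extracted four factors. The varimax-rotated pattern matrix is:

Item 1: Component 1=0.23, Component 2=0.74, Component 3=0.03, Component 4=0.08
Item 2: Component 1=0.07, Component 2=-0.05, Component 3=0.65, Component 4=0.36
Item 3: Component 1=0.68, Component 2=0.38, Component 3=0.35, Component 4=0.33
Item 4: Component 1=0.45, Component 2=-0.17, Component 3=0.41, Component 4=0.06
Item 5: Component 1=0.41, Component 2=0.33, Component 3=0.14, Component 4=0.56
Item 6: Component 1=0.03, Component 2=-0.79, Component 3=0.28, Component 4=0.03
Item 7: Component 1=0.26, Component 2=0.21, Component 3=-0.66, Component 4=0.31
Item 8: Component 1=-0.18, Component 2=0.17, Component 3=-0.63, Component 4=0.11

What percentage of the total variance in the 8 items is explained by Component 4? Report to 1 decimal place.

8.4%

SS loadings for Component 4 = 0.08² + 0.36² + 0.33² + 0.06² + 0.56² + 0.03² + 0.31² + 0.11² = 0.6712
With 8 standardized items, total variance = 8. Proportion = 0.6712/8 = 0.0839 → 8.39%.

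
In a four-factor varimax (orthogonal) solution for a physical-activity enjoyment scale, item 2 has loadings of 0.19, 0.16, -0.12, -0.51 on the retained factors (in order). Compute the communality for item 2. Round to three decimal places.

h² = 0.19² + 0.16² + (-0.12)² + (-0.51)² = 0.0361 + 0.0256 + 0.0144 + 0.2601 = 0.3362

0.336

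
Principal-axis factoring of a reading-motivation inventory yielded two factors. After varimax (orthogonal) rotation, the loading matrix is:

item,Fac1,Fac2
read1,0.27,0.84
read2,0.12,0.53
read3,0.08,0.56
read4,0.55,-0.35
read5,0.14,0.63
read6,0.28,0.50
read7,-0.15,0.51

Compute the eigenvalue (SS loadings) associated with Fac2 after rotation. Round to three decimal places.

SS loadings for Fac2 = 0.84² + 0.53² + 0.56² + (-0.35)² + 0.63² + 0.50² + 0.51² = 0.7056 + 0.2809 + 0.3136 + 0.1225 + 0.3969 + 0.2500 + 0.2601 = 2.3296

2.330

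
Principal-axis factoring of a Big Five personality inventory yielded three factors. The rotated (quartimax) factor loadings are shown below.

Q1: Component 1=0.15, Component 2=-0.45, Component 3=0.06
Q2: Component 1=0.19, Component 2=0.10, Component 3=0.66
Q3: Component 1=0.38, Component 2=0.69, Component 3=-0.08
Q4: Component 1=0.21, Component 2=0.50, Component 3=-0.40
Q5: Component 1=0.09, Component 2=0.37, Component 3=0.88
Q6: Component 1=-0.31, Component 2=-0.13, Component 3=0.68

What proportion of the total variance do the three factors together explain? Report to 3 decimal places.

0.548

SS loadings by factor: 0.3513, 1.0924, 1.8424; total = 3.2861.
Total variance with 6 standardized items is 6, so the solution explains 3.2861/6 = 0.5477.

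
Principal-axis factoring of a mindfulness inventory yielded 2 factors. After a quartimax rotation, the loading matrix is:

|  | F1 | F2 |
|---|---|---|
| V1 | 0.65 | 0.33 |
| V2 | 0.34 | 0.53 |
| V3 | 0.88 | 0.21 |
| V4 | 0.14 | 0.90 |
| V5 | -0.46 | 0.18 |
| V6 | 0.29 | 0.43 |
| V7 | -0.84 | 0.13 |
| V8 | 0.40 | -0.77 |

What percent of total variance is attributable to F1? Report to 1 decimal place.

SS loadings for F1 = 0.65² + 0.34² + 0.88² + 0.14² + (-0.46)² + 0.29² + (-0.84)² + 0.40² = 2.4934
With 8 standardized items, total variance = 8. Proportion = 2.4934/8 = 0.3117 → 31.17%.

31.2%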